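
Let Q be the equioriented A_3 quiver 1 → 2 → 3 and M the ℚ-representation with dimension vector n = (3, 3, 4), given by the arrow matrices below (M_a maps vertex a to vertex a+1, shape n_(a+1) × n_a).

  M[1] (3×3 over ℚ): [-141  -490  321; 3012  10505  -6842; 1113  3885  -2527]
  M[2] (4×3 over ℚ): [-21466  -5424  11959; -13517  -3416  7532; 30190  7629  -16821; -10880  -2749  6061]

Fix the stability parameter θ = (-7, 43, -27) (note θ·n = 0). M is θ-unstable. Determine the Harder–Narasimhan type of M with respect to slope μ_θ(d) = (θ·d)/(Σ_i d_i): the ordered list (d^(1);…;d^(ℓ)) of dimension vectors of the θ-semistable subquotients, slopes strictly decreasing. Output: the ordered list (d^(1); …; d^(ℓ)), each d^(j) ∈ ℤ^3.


Barcode: M ≅ I[1,1], I[1,3]^2, I[2,3], I[3,3]. HN layers by μ_θ (3 steps, strictly decreasing):
  μ^(1)=8; μ^(2)=-7; μ^(3)=-27

((0, 3, 3); (3, 0, 0); (0, 0, 1))


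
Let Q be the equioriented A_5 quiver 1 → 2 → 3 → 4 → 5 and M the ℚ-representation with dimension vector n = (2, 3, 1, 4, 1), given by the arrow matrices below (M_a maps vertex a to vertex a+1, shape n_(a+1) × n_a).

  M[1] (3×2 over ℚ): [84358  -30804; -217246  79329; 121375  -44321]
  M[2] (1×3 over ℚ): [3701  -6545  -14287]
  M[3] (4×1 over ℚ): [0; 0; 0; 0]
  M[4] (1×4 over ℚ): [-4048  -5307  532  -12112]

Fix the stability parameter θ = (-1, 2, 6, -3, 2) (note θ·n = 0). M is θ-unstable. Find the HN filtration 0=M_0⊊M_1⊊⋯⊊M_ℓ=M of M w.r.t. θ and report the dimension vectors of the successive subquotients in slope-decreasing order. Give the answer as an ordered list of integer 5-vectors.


Interval decomposition of M: I[1,2], I[1,3], I[2,2], I[4,4]^3, I[4,5].
HN type (ℓ=4): μ^(1)=6; μ^(2)=2; μ^(3)=-1; μ^(4)=-3

((0, 0, 1, 0, 0); (0, 3, 0, 0, 1); (2, 0, 0, 0, 0); (0, 0, 0, 4, 0))


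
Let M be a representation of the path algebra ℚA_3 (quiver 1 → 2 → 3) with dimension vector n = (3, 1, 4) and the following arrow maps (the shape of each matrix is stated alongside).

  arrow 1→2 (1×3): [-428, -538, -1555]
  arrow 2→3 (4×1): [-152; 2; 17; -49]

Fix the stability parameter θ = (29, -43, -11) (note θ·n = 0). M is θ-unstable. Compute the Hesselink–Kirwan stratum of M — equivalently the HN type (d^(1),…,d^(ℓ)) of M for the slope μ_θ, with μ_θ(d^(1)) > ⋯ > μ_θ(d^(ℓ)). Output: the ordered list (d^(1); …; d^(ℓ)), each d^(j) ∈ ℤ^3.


Barcode: M ≅ I[1,1]^2, I[1,3], I[3,3]^3. HN layers by μ_θ (3 steps, strictly decreasing):
  μ^(1)=29; μ^(2)=-25/3; μ^(3)=-11

((2, 0, 0); (1, 1, 1); (0, 0, 3))


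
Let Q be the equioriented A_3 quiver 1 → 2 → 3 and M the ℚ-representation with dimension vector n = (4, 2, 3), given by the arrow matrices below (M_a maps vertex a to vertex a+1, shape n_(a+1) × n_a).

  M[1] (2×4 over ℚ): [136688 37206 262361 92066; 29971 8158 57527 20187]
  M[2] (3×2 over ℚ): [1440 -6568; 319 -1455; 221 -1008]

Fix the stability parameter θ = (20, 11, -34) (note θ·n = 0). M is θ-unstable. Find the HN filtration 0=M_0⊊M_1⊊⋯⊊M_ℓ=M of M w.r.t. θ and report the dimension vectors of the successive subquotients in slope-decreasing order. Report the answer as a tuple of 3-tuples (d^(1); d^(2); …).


Interval decomposition of M: I[1,1]^2, I[1,3]^2, I[3,3].
HN type (ℓ=3): μ^(1)=20; μ^(2)=-1; μ^(3)=-34

((2, 0, 0); (2, 2, 2); (0, 0, 1))


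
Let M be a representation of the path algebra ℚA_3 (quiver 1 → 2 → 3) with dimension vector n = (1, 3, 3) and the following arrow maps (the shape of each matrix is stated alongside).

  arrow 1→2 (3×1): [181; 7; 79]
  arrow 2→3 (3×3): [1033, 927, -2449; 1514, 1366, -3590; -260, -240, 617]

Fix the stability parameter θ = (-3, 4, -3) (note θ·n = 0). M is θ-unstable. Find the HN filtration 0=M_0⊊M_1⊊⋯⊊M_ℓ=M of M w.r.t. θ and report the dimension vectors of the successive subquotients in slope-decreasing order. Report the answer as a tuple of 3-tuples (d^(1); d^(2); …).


Barcode: M ≅ I[1,3], I[2,2], I[2,3], I[3,3]. HN layers by μ_θ (3 steps, strictly decreasing):
  μ^(1)=4; μ^(2)=1/2; μ^(3)=-3

((0, 1, 0); (0, 2, 2); (1, 0, 1))


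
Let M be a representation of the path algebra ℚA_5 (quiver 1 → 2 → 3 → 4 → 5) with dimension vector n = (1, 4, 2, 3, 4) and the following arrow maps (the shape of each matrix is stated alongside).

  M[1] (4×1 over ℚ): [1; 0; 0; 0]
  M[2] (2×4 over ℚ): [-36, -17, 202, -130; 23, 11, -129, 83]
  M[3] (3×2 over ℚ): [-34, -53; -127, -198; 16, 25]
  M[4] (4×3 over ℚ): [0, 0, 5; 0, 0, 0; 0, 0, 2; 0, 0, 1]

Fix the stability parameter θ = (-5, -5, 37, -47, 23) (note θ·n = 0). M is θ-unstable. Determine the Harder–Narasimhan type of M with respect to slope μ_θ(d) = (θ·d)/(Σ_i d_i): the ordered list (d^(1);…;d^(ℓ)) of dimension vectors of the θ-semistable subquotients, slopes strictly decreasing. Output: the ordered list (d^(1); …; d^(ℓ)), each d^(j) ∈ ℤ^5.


Interval decomposition of M: I[1,5], I[2,2]^2, I[2,4], I[4,4], I[5,5]^3.
HN type (ℓ=3): μ^(1)=23; μ^(2)=-5; μ^(3)=-47

((0, 0, 0, 0, 4); (1, 4, 2, 2, 0); (0, 0, 0, 1, 0))


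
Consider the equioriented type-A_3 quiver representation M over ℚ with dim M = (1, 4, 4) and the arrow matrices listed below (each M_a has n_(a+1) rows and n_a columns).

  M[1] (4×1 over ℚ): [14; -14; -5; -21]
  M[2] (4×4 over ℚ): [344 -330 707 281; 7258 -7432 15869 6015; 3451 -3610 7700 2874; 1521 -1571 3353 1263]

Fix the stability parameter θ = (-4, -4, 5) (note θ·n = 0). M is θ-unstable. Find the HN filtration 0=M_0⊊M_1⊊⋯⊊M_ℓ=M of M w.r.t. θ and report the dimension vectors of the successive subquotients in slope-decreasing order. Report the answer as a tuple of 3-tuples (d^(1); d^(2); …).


Barcode: M ≅ I[1,2], I[2,3]^3, I[3,3]. HN layers by μ_θ (2 steps, strictly decreasing):
  μ^(1)=5; μ^(2)=-4

((0, 0, 4); (1, 4, 0))


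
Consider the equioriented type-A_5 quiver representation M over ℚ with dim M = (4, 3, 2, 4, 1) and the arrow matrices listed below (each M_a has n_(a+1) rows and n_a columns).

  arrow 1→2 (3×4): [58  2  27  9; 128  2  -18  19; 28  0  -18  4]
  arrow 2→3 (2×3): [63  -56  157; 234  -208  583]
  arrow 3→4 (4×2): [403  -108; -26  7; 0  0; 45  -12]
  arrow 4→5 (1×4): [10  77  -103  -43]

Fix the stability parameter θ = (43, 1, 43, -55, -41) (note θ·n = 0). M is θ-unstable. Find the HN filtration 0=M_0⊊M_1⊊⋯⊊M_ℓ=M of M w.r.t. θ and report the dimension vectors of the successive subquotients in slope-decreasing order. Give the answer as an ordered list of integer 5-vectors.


Interval decomposition of M: I[1,1]^2, I[1,4], I[1,5], I[2,2], I[4,4]^2.
HN type (ℓ=5): μ^(1)=43; μ^(2)=8; μ^(3)=1; μ^(4)=-9/5; μ^(5)=-55

((2, 0, 0, 0, 0); (1, 1, 1, 1, 0); (0, 1, 0, 0, 0); (1, 1, 1, 1, 1); (0, 0, 0, 2, 0))


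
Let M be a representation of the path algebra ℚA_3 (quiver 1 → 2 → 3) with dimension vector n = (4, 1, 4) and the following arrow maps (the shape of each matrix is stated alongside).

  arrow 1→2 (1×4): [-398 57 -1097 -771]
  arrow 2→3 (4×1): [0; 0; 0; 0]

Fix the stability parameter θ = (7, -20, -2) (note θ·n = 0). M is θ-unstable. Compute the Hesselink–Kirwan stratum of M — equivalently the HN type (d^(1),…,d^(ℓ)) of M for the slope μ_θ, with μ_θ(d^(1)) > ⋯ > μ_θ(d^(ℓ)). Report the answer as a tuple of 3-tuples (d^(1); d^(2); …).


Via rank(M_{q-1}∘⋯∘M_p): M ≅ I[1,1]^3, I[1,2], I[3,3]^4.
μ_θ-semistable layers: μ^(1)=7; μ^(2)=-2; μ^(3)=-13/2

((3, 0, 0); (0, 0, 4); (1, 1, 0))


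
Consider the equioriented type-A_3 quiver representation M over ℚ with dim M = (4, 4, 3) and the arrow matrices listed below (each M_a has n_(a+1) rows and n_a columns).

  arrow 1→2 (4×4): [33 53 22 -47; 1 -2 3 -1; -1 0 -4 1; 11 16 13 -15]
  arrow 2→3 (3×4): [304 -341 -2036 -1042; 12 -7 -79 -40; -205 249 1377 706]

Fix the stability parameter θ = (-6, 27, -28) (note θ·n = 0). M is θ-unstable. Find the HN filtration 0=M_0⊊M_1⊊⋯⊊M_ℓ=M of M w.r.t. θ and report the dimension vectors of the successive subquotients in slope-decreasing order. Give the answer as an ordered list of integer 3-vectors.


Barcode: M ≅ I[1,1], I[1,3]^3, I[2,2]. HN layers by μ_θ (3 steps, strictly decreasing):
  μ^(1)=27; μ^(2)=-1/2; μ^(3)=-6

((0, 1, 0); (0, 3, 3); (4, 0, 0))


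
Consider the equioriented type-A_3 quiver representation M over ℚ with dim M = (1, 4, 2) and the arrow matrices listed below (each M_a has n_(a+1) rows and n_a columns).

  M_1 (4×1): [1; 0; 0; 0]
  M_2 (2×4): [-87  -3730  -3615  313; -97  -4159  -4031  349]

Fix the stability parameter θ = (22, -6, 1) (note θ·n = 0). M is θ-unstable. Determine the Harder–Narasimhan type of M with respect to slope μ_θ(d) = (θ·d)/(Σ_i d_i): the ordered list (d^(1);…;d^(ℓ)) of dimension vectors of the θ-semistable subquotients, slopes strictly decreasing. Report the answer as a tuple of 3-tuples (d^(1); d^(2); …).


Barcode: M ≅ I[1,3], I[2,2]^2, I[2,3]. HN layers by μ_θ (3 steps, strictly decreasing):
  μ^(1)=17/3; μ^(2)=1; μ^(3)=-6

((1, 1, 1); (0, 0, 1); (0, 3, 0))


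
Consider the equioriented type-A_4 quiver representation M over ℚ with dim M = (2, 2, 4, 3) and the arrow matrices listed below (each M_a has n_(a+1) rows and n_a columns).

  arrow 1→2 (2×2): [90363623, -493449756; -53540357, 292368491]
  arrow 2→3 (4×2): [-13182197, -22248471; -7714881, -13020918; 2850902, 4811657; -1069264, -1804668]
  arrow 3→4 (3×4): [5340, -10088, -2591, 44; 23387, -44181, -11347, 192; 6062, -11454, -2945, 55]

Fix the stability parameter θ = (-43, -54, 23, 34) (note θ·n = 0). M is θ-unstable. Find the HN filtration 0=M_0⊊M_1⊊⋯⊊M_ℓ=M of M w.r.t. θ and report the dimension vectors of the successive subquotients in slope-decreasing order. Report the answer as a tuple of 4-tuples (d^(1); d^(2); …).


Via rank(M_{q-1}∘⋯∘M_p): M ≅ I[1,3], I[1,4], I[3,4]^2.
μ_θ-semistable layers: μ^(1)=34; μ^(2)=23; μ^(3)=-97/2

((0, 0, 0, 3); (0, 0, 4, 0); (2, 2, 0, 0))


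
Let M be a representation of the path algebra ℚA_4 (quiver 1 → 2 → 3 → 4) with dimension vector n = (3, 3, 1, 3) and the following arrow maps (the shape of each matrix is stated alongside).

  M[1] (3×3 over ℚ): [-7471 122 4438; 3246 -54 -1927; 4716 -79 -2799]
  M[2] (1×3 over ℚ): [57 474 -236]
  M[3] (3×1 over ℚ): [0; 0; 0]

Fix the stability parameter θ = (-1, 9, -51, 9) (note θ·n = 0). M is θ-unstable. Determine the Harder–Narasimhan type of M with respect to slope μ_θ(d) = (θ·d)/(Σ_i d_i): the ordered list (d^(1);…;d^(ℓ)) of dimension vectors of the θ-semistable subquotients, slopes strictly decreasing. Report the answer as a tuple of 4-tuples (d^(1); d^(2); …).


Interval decomposition of M: I[1,2]^2, I[1,3], I[4,4]^3.
HN type (ℓ=3): μ^(1)=9; μ^(2)=-1; μ^(3)=-43/3

((0, 2, 0, 3); (2, 0, 0, 0); (1, 1, 1, 0))


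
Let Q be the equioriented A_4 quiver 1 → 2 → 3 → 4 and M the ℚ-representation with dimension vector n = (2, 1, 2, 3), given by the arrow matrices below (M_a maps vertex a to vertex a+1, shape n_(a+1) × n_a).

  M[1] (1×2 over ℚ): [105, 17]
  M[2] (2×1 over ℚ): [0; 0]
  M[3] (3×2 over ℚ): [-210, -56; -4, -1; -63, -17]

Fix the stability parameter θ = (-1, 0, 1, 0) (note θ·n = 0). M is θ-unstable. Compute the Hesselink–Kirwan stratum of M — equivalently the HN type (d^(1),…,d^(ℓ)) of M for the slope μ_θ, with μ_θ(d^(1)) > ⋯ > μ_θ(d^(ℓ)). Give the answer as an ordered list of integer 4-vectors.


Interval decomposition of M: I[1,1], I[1,2], I[3,4]^2, I[4,4].
HN type (ℓ=3): μ^(1)=1/2; μ^(2)=0; μ^(3)=-1

((0, 0, 2, 2); (0, 1, 0, 1); (2, 0, 0, 0))


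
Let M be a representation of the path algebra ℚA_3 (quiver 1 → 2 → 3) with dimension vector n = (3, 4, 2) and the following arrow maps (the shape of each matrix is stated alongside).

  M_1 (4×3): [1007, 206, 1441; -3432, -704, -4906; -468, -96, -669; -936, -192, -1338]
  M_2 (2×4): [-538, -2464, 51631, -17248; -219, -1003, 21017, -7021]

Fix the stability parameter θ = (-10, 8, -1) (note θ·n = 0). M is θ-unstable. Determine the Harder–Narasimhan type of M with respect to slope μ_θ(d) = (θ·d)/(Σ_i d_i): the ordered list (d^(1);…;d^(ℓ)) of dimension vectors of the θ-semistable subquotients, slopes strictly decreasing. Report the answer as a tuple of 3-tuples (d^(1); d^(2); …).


Via rank(M_{q-1}∘⋯∘M_p): M ≅ I[1,1], I[1,3]^2, I[2,2]^2.
μ_θ-semistable layers: μ^(1)=8; μ^(2)=7/2; μ^(3)=-10

((0, 2, 0); (0, 2, 2); (3, 0, 0))


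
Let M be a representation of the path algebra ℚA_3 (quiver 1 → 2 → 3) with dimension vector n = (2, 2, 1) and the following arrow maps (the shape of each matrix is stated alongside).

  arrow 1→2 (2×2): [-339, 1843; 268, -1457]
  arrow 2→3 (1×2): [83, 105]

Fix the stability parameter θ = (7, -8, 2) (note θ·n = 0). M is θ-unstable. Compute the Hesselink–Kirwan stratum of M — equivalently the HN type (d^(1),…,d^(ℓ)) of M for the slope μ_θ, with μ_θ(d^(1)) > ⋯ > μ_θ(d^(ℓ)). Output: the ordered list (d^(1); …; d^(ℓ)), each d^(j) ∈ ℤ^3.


Barcode: M ≅ I[1,2], I[1,3]. HN layers by μ_θ (2 steps, strictly decreasing):
  μ^(1)=2; μ^(2)=-1/2

((0, 0, 1); (2, 2, 0))


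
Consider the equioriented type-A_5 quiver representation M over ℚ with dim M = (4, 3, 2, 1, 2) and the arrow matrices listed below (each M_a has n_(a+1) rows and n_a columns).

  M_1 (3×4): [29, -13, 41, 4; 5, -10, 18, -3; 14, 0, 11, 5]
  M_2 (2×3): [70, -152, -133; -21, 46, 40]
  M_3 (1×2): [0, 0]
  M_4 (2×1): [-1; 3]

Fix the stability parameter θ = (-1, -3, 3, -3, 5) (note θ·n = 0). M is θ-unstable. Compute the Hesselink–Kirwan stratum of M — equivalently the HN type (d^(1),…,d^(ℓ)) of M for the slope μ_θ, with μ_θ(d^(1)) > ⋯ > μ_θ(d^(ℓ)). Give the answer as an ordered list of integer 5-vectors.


Interval decomposition of M: I[1,1], I[1,2], I[1,3]^2, I[4,5], I[5,5].
HN type (ℓ=5): μ^(1)=5; μ^(2)=3; μ^(3)=-1; μ^(4)=-2; μ^(5)=-3

((0, 0, 0, 0, 2); (0, 0, 2, 0, 0); (1, 0, 0, 0, 0); (3, 3, 0, 0, 0); (0, 0, 0, 1, 0))


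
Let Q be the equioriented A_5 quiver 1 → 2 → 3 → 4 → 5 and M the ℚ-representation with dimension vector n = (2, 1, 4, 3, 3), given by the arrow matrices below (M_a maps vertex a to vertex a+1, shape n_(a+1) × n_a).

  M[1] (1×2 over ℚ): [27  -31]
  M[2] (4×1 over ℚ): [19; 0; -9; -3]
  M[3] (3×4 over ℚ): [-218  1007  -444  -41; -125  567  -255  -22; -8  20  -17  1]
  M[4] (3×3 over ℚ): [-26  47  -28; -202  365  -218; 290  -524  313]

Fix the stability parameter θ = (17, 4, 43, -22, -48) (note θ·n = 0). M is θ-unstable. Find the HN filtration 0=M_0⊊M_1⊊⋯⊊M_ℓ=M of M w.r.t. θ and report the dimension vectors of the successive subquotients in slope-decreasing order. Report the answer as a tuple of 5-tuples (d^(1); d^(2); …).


Interval decomposition of M: I[1,1], I[1,5], I[3,3], I[3,4], I[3,5], I[5,5].
HN type (ℓ=6): μ^(1)=43; μ^(2)=17; μ^(3)=21/2; μ^(4)=-6/5; μ^(5)=-9; μ^(6)=-48

((0, 0, 1, 0, 0); (1, 0, 0, 0, 0); (0, 0, 1, 1, 0); (1, 1, 1, 1, 1); (0, 0, 1, 1, 1); (0, 0, 0, 0, 1))


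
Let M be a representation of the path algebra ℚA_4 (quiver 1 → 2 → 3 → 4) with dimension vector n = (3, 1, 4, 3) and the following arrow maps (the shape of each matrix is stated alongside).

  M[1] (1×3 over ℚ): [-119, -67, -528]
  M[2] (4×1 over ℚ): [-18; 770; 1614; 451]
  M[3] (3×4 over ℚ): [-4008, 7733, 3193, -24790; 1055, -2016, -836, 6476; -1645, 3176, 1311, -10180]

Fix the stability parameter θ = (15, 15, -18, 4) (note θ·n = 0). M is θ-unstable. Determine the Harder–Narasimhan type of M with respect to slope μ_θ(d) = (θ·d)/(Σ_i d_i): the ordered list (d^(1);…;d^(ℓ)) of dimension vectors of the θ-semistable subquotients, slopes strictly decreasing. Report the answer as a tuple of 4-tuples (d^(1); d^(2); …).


Barcode: M ≅ I[1,1]^2, I[1,4], I[3,3], I[3,4]^2. HN layers by μ_θ (3 steps, strictly decreasing):
  μ^(1)=15; μ^(2)=4; μ^(3)=-18

((2, 0, 0, 0); (1, 1, 1, 3); (0, 0, 3, 0))


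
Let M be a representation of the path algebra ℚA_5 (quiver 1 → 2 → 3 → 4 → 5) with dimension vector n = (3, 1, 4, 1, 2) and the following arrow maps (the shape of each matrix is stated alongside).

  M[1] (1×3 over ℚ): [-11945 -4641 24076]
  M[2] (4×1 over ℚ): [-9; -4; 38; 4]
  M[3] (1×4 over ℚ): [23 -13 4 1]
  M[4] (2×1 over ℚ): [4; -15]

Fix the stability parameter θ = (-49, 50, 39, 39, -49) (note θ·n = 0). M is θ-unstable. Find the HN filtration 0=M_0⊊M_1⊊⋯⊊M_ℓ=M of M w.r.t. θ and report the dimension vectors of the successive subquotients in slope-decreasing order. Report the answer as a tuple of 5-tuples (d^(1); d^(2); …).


Interval decomposition of M: I[1,1]^2, I[1,5], I[3,3]^3, I[5,5].
HN type (ℓ=3): μ^(1)=39; μ^(2)=79/4; μ^(3)=-49

((0, 0, 3, 0, 0); (0, 1, 1, 1, 1); (3, 0, 0, 0, 1))


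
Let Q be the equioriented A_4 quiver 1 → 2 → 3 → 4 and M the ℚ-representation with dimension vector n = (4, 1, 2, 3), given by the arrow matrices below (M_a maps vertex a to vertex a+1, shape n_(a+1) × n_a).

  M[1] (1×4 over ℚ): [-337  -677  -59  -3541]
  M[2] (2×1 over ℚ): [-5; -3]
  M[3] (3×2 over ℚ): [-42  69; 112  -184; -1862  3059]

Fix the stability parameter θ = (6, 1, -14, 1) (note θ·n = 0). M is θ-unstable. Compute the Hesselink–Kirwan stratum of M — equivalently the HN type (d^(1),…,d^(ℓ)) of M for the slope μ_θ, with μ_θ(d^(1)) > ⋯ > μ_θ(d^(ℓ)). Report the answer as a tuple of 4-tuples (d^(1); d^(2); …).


Barcode: M ≅ I[1,1]^3, I[1,4], I[3,3], I[4,4]^2. HN layers by μ_θ (4 steps, strictly decreasing):
  μ^(1)=6; μ^(2)=1; μ^(3)=-7/3; μ^(4)=-14

((3, 0, 0, 0); (0, 0, 0, 3); (1, 1, 1, 0); (0, 0, 1, 0))


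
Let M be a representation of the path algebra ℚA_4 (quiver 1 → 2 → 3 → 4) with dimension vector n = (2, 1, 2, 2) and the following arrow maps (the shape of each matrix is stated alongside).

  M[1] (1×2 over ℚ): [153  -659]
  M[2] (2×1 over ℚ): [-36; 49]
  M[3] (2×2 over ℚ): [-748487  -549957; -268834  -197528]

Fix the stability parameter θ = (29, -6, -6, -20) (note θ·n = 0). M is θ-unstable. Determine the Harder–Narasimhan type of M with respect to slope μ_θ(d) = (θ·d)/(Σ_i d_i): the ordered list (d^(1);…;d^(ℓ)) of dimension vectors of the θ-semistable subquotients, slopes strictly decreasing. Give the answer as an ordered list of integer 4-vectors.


Via rank(M_{q-1}∘⋯∘M_p): M ≅ I[1,1], I[1,4], I[3,4].
μ_θ-semistable layers: μ^(1)=29; μ^(2)=-3/4; μ^(3)=-13

((1, 0, 0, 0); (1, 1, 1, 1); (0, 0, 1, 1))


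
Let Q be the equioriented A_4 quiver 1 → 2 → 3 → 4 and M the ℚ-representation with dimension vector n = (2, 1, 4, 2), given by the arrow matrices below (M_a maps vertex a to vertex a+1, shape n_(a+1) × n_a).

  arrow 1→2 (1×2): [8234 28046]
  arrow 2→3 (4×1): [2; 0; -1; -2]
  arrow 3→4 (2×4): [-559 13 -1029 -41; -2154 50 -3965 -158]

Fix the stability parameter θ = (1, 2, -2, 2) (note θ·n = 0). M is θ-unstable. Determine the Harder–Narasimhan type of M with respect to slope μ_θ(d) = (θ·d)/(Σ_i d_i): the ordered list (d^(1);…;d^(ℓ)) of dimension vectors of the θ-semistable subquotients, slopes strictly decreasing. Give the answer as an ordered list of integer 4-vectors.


Interval decomposition of M: I[1,1], I[1,4], I[3,3]^2, I[3,4].
HN type (ℓ=4): μ^(1)=2; μ^(2)=1; μ^(3)=1/3; μ^(4)=-2

((0, 0, 0, 2); (1, 0, 0, 0); (1, 1, 1, 0); (0, 0, 3, 0))


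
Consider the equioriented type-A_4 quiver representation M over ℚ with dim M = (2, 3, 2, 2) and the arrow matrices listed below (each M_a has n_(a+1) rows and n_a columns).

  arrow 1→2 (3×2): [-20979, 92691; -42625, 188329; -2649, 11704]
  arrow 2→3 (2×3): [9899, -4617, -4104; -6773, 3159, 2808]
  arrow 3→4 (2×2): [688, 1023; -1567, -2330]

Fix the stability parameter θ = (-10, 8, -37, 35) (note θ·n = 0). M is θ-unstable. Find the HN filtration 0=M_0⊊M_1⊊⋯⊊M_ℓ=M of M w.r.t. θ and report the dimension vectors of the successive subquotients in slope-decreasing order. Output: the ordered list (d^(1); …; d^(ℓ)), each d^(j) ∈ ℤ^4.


Via rank(M_{q-1}∘⋯∘M_p): M ≅ I[1,2]^2, I[2,4], I[3,4].
μ_θ-semistable layers: μ^(1)=35; μ^(2)=8; μ^(3)=-10; μ^(4)=-29/2; μ^(5)=-37

((0, 0, 0, 2); (0, 2, 0, 0); (2, 0, 0, 0); (0, 1, 1, 0); (0, 0, 1, 0))


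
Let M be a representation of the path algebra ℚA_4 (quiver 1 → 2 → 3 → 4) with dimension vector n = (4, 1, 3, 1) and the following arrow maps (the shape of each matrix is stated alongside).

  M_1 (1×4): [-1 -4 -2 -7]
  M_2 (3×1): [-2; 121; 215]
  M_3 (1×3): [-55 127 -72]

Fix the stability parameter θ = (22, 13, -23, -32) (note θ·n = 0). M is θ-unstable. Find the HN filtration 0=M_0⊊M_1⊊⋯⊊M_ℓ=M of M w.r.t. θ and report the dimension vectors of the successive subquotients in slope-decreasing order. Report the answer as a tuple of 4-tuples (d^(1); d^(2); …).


Via rank(M_{q-1}∘⋯∘M_p): M ≅ I[1,1]^3, I[1,4], I[3,3]^2.
μ_θ-semistable layers: μ^(1)=22; μ^(2)=-5; μ^(3)=-23

((3, 0, 0, 0); (1, 1, 1, 1); (0, 0, 2, 0))


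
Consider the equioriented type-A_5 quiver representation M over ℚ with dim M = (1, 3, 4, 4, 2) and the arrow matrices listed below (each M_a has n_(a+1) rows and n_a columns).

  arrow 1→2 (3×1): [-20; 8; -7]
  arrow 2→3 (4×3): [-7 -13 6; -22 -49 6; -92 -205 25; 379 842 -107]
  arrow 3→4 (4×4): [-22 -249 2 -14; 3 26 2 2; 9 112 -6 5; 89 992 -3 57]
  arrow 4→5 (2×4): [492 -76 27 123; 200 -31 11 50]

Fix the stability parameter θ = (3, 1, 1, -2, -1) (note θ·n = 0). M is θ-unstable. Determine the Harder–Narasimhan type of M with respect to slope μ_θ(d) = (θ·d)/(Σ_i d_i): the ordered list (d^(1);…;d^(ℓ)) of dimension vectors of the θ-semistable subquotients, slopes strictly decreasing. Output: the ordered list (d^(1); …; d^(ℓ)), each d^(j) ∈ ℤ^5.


Via rank(M_{q-1}∘⋯∘M_p): M ≅ I[1,5], I[2,4], I[2,5], I[3,4].
μ_θ-semistable layers: μ^(1)=2/5; μ^(2)=0; μ^(3)=-1/4; μ^(4)=-1/2

((1, 1, 1, 1, 1); (0, 1, 1, 1, 0); (0, 1, 1, 1, 1); (0, 0, 1, 1, 0))


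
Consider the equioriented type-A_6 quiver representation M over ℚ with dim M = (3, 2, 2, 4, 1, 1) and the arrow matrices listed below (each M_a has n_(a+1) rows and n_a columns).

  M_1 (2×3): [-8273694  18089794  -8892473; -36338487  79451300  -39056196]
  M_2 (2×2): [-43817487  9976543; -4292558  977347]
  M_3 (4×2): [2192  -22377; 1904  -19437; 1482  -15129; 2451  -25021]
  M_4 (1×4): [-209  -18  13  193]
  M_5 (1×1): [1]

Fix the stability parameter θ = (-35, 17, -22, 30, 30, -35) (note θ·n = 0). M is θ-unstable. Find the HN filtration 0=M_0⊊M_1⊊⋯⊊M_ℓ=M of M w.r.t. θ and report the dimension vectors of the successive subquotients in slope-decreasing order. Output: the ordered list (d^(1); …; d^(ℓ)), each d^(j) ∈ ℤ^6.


Interval decomposition of M: I[1,1], I[1,4], I[1,6], I[4,4]^2.
HN type (ℓ=4): μ^(1)=30; μ^(2)=25/3; μ^(3)=-5/2; μ^(4)=-35

((0, 0, 0, 3, 0, 0); (0, 0, 0, 1, 1, 1); (0, 2, 2, 0, 0, 0); (3, 0, 0, 0, 0, 0))


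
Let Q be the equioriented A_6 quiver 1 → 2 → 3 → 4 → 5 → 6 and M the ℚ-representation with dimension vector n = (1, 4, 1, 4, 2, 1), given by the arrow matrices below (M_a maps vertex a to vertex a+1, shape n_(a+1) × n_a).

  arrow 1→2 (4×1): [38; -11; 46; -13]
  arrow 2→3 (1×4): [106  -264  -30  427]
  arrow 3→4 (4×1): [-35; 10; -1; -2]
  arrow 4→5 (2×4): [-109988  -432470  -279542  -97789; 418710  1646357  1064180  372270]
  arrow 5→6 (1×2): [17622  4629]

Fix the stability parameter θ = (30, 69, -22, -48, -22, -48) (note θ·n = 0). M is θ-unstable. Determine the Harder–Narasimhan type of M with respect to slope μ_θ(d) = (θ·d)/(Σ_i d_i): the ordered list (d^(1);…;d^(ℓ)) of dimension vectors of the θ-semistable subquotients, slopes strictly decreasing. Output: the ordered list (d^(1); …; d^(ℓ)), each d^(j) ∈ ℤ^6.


Barcode: M ≅ I[1,4], I[2,2]^3, I[4,4], I[4,5], I[4,6]. HN layers by μ_θ (5 steps, strictly decreasing):
  μ^(1)=69; μ^(2)=29/4; μ^(3)=-22; μ^(4)=-35; μ^(5)=-48

((0, 3, 0, 0, 0, 0); (1, 1, 1, 1, 0, 0); (0, 0, 0, 0, 1, 0); (0, 0, 0, 0, 1, 1); (0, 0, 0, 3, 0, 0))


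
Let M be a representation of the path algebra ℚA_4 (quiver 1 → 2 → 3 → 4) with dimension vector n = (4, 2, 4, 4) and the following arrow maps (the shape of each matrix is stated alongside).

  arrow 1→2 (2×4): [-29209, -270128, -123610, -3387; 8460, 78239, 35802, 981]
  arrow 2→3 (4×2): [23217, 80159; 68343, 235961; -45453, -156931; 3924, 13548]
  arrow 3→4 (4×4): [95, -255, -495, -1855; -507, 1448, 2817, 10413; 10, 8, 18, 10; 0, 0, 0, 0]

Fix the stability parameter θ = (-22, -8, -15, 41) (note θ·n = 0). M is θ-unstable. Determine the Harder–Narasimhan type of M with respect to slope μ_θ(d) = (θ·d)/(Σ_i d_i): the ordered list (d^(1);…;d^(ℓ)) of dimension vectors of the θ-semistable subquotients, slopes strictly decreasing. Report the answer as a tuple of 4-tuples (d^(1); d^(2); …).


Via rank(M_{q-1}∘⋯∘M_p): M ≅ I[1,1]^2, I[1,2], I[1,4], I[3,3]^2, I[3,4], I[4,4]^2.
μ_θ-semistable layers: μ^(1)=41; μ^(2)=-8; μ^(3)=-23/2; μ^(4)=-15; μ^(5)=-22

((0, 0, 0, 4); (0, 1, 0, 0); (0, 1, 1, 0); (0, 0, 3, 0); (4, 0, 0, 0))


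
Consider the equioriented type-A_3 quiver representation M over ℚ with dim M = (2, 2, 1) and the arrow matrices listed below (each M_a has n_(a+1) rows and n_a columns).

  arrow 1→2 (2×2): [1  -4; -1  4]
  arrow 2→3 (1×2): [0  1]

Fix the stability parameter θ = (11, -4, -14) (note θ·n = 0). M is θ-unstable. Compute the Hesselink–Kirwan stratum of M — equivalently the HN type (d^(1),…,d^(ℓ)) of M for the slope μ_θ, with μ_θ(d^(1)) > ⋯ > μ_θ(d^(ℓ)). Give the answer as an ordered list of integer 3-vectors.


Barcode: M ≅ I[1,1], I[1,3], I[2,2]. HN layers by μ_θ (3 steps, strictly decreasing):
  μ^(1)=11; μ^(2)=-7/3; μ^(3)=-4

((1, 0, 0); (1, 1, 1); (0, 1, 0))


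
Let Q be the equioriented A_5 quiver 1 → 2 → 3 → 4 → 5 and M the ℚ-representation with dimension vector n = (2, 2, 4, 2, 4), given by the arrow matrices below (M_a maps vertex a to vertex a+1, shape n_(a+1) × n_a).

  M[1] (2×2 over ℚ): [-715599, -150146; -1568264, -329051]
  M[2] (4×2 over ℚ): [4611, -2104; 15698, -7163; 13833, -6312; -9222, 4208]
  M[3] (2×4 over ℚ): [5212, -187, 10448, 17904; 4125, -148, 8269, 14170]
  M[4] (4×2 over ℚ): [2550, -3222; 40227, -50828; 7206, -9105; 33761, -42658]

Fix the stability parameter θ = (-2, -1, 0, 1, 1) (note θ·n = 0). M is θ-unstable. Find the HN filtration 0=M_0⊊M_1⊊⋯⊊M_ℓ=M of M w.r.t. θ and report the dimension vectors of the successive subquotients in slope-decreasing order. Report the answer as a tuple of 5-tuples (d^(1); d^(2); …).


Via rank(M_{q-1}∘⋯∘M_p): M ≅ I[1,3], I[1,5], I[3,3], I[3,5], I[5,5]^2.
μ_θ-semistable layers: μ^(1)=1; μ^(2)=0; μ^(3)=-1; μ^(4)=-2

((0, 0, 0, 2, 4); (0, 0, 4, 0, 0); (0, 2, 0, 0, 0); (2, 0, 0, 0, 0))


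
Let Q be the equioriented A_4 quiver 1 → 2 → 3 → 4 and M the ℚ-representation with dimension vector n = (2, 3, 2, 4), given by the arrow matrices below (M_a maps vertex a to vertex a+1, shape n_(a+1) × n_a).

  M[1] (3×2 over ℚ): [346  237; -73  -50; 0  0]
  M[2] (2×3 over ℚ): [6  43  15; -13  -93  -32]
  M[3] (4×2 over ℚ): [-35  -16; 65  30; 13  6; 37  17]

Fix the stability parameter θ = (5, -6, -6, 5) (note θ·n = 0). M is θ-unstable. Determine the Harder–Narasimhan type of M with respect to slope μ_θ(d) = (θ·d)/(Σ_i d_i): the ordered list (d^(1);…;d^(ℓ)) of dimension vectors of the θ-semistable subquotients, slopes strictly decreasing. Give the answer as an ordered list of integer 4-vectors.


Via rank(M_{q-1}∘⋯∘M_p): M ≅ I[1,4]^2, I[2,2], I[4,4]^2.
μ_θ-semistable layers: μ^(1)=5; μ^(2)=-7/3; μ^(3)=-6

((0, 0, 0, 4); (2, 2, 2, 0); (0, 1, 0, 0))


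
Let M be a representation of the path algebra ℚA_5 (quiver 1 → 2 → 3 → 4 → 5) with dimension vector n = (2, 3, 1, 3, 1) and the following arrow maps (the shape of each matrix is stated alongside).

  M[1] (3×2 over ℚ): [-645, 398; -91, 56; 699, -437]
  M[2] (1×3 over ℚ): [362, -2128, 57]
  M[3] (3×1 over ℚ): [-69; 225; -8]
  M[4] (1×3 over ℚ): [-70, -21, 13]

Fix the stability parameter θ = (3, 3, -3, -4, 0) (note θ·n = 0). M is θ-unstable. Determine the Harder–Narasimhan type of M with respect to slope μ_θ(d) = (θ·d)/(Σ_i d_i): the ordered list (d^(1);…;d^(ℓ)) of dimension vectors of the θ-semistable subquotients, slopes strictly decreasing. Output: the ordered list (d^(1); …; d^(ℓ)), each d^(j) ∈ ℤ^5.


Barcode: M ≅ I[1,2], I[1,5], I[2,2], I[4,4]^2. HN layers by μ_θ (4 steps, strictly decreasing):
  μ^(1)=3; μ^(2)=0; μ^(3)=-1/4; μ^(4)=-4

((1, 2, 0, 0, 0); (0, 0, 0, 0, 1); (1, 1, 1, 1, 0); (0, 0, 0, 2, 0))


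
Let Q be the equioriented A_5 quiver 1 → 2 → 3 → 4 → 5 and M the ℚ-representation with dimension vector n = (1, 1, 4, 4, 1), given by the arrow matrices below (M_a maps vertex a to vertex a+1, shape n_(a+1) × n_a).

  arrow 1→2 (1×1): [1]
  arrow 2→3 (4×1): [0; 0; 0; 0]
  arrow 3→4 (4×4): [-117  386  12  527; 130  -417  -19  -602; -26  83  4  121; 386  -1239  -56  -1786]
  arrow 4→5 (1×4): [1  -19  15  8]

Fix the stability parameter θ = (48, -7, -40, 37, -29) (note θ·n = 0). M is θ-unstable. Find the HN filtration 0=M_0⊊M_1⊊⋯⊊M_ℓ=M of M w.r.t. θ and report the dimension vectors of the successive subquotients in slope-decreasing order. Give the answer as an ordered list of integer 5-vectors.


Interval decomposition of M: I[1,2], I[3,4]^3, I[3,5].
HN type (ℓ=4): μ^(1)=37; μ^(2)=41/2; μ^(3)=4; μ^(4)=-40

((0, 0, 0, 3, 0); (1, 1, 0, 0, 0); (0, 0, 0, 1, 1); (0, 0, 4, 0, 0))


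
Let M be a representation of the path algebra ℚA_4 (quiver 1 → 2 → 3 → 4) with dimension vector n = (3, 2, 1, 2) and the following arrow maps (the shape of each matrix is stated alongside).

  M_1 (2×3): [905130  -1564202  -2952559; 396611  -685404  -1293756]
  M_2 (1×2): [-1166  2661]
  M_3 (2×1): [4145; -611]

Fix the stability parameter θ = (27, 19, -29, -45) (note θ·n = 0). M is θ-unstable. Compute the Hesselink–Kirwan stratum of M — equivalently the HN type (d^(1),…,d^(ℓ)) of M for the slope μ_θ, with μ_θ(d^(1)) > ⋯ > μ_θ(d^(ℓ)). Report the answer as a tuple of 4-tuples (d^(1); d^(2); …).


Barcode: M ≅ I[1,1], I[1,2], I[1,4], I[4,4]. HN layers by μ_θ (4 steps, strictly decreasing):
  μ^(1)=27; μ^(2)=23; μ^(3)=-7; μ^(4)=-45

((1, 0, 0, 0); (1, 1, 0, 0); (1, 1, 1, 1); (0, 0, 0, 1))


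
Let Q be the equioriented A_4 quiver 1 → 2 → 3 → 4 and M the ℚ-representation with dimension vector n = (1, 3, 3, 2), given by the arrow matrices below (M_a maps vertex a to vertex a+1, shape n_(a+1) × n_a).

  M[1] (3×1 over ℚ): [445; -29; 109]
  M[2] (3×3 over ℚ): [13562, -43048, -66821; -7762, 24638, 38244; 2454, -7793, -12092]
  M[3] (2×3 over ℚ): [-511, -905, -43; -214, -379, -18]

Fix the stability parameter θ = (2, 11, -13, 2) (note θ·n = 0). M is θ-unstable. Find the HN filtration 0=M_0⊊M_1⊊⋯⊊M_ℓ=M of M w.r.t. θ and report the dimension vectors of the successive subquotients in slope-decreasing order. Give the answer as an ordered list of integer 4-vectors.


Via rank(M_{q-1}∘⋯∘M_p): M ≅ I[1,3], I[2,4]^2.
μ_θ-semistable layers: μ^(1)=2; μ^(2)=0; μ^(3)=-1

((0, 0, 0, 2); (1, 1, 1, 0); (0, 2, 2, 0))


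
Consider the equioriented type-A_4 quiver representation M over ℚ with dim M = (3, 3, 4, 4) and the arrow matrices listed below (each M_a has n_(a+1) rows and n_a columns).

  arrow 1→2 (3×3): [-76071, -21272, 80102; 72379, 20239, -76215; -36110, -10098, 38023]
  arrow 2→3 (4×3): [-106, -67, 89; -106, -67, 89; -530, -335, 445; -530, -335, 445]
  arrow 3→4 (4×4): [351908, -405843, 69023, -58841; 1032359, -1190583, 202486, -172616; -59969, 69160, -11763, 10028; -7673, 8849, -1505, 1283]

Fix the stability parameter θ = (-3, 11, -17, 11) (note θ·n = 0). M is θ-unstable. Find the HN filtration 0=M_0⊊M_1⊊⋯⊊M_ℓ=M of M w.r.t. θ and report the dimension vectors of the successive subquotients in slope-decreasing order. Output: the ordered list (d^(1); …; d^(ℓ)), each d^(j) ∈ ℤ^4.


Interval decomposition of M: I[1,2]^2, I[1,4], I[3,4]^3.
HN type (ℓ=3): μ^(1)=11; μ^(2)=-3; μ^(3)=-17

((0, 2, 0, 4); (3, 1, 1, 0); (0, 0, 3, 0))


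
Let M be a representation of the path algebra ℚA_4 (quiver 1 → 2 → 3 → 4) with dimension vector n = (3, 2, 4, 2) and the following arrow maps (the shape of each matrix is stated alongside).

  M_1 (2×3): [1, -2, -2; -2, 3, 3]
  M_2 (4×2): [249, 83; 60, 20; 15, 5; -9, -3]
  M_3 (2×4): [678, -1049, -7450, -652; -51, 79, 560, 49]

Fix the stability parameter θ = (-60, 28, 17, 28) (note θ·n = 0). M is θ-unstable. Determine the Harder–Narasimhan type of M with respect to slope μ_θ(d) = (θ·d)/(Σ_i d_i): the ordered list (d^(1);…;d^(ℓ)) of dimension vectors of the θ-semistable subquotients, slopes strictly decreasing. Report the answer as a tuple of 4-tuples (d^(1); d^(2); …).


Barcode: M ≅ I[1,1], I[1,2], I[1,3], I[3,3], I[3,4]^2. HN layers by μ_θ (4 steps, strictly decreasing):
  μ^(1)=28; μ^(2)=45/2; μ^(3)=17; μ^(4)=-60

((0, 1, 0, 2); (0, 1, 1, 0); (0, 0, 3, 0); (3, 0, 0, 0))


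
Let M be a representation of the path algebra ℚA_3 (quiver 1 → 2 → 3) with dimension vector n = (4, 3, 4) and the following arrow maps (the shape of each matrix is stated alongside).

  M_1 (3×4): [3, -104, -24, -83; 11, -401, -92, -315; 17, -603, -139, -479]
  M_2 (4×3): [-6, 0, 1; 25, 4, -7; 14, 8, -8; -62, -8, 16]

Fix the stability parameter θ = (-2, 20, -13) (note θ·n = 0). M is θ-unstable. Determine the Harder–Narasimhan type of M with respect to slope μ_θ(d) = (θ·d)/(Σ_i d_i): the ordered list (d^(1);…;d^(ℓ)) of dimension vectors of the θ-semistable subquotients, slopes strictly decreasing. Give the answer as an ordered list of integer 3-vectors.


Via rank(M_{q-1}∘⋯∘M_p): M ≅ I[1,1], I[1,2], I[1,3]^2, I[3,3]^2.
μ_θ-semistable layers: μ^(1)=20; μ^(2)=7/2; μ^(3)=-2; μ^(4)=-13

((0, 1, 0); (0, 2, 2); (4, 0, 0); (0, 0, 2))


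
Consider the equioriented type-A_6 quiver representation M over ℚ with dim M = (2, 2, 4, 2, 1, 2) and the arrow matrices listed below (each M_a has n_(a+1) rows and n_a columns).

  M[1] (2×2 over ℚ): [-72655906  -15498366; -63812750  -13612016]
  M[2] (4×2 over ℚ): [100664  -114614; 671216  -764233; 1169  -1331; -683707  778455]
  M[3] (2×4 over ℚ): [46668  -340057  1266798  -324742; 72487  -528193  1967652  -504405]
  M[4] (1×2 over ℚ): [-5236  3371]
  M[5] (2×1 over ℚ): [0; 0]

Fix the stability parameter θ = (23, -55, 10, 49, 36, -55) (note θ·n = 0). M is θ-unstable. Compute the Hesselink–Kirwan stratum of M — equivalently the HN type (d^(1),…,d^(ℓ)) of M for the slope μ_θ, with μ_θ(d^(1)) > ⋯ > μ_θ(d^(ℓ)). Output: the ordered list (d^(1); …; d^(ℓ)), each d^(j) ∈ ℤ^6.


Via rank(M_{q-1}∘⋯∘M_p): M ≅ I[1,4], I[1,5], I[3,3]^2, I[6,6]^2.
μ_θ-semistable layers: μ^(1)=49; μ^(2)=85/2; μ^(3)=10; μ^(4)=-16; μ^(5)=-55

((0, 0, 0, 1, 0, 0); (0, 0, 0, 1, 1, 0); (0, 0, 4, 0, 0, 0); (2, 2, 0, 0, 0, 0); (0, 0, 0, 0, 0, 2))


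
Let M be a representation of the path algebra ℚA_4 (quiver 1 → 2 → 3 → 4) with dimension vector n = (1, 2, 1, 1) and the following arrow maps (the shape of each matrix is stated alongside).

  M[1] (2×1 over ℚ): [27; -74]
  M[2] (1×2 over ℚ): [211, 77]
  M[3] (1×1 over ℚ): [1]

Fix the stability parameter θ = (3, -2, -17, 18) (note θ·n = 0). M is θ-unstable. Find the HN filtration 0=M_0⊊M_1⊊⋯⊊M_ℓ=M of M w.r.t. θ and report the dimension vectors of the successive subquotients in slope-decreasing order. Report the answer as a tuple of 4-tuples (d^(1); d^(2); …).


Barcode: M ≅ I[1,4], I[2,2]. HN layers by μ_θ (3 steps, strictly decreasing):
  μ^(1)=18; μ^(2)=-2; μ^(3)=-16/3

((0, 0, 0, 1); (0, 1, 0, 0); (1, 1, 1, 0))


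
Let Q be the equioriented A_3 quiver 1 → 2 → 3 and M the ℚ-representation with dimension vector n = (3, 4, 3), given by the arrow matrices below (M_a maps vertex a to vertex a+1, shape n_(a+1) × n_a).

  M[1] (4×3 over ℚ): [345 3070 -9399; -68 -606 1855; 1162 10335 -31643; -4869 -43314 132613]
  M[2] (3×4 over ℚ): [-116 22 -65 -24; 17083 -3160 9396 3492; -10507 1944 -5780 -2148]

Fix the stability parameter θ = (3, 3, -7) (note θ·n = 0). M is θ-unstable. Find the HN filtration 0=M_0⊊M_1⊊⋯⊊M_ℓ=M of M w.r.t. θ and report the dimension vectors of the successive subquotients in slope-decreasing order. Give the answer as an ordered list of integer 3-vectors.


Barcode: M ≅ I[1,2], I[1,3]^2, I[2,2], I[3,3]. HN layers by μ_θ (3 steps, strictly decreasing):
  μ^(1)=3; μ^(2)=-1/3; μ^(3)=-7

((1, 2, 0); (2, 2, 2); (0, 0, 1))


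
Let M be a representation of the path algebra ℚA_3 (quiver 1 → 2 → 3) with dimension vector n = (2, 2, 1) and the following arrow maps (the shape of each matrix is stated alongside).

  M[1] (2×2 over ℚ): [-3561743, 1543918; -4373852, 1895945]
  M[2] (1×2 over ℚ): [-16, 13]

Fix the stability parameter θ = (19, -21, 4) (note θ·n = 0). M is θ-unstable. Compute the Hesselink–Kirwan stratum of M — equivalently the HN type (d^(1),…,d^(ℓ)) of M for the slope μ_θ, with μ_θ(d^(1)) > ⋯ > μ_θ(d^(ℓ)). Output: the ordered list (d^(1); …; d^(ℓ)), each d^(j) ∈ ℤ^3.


Via rank(M_{q-1}∘⋯∘M_p): M ≅ I[1,2], I[1,3].
μ_θ-semistable layers: μ^(1)=4; μ^(2)=-1

((0, 0, 1); (2, 2, 0))


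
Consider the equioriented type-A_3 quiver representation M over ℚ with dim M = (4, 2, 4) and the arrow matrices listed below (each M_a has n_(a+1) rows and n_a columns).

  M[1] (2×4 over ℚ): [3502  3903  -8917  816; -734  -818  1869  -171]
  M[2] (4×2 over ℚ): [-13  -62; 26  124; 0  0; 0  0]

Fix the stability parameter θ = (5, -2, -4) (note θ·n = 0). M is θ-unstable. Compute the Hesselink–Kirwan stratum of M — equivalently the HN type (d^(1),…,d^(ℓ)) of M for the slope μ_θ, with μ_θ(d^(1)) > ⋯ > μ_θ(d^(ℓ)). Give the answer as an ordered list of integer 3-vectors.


Via rank(M_{q-1}∘⋯∘M_p): M ≅ I[1,1]^2, I[1,2], I[1,3], I[3,3]^3.
μ_θ-semistable layers: μ^(1)=5; μ^(2)=3/2; μ^(3)=-1/3; μ^(4)=-4

((2, 0, 0); (1, 1, 0); (1, 1, 1); (0, 0, 3))


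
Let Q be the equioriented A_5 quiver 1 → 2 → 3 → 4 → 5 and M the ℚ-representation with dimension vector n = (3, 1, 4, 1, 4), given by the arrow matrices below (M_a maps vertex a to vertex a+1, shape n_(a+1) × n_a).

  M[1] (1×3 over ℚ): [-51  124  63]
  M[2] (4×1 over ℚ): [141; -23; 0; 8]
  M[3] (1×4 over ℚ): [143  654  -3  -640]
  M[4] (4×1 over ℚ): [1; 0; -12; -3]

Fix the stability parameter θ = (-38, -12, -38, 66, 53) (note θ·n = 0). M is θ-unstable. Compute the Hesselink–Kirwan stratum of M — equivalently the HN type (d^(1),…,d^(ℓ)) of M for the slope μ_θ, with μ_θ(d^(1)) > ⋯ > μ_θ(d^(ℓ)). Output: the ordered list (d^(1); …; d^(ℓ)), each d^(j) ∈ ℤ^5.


Barcode: M ≅ I[1,1]^2, I[1,5], I[3,3]^3, I[5,5]^3. HN layers by μ_θ (4 steps, strictly decreasing):
  μ^(1)=119/2; μ^(2)=53; μ^(3)=-25; μ^(4)=-38

((0, 0, 0, 1, 1); (0, 0, 0, 0, 3); (0, 1, 1, 0, 0); (3, 0, 3, 0, 0))


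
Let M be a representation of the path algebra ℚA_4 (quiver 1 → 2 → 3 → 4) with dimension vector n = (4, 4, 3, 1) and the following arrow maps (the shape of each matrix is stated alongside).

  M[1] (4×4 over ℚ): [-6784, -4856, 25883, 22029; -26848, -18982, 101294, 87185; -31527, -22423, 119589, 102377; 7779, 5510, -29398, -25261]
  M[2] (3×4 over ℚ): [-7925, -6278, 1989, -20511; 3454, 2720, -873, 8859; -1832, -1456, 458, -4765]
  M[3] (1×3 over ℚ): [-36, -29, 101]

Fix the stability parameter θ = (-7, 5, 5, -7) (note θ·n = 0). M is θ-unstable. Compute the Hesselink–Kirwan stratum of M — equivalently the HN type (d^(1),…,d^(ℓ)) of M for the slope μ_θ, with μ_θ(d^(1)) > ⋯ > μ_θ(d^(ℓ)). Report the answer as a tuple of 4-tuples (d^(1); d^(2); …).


Barcode: M ≅ I[1,2], I[1,3]^2, I[1,4]. HN layers by μ_θ (3 steps, strictly decreasing):
  μ^(1)=5; μ^(2)=1; μ^(3)=-7

((0, 3, 2, 0); (0, 1, 1, 1); (4, 0, 0, 0))
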